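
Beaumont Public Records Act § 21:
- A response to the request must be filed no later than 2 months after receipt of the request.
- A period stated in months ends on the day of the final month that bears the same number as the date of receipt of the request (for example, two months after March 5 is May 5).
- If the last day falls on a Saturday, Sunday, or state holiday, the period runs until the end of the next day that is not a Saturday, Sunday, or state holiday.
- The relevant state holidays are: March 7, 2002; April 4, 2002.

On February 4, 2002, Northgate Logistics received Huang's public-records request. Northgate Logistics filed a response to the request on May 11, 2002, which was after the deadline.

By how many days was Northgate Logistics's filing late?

2 months after February 4, 2002 is April 4, 2002.
April 4, 2002 is a listed holiday. The next qualifying day is April 5, 2002.
The deadline is April 5, 2002; from April 5, 2002 to May 11, 2002 is 36 days.

36 days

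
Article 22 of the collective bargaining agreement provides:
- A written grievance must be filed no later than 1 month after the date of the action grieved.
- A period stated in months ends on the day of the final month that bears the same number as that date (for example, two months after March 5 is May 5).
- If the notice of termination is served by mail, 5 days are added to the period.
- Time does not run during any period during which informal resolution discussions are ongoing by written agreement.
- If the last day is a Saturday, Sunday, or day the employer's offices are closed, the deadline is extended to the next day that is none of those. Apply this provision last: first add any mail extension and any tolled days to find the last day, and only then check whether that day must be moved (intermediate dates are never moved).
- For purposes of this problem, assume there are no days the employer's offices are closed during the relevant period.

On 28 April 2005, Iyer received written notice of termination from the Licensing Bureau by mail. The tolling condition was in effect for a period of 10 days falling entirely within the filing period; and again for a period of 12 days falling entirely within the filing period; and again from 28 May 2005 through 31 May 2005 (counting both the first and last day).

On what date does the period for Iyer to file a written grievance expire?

1 month after 28 April 2005 is May 28, 2005.
Service was by mail, adding 5 days: May 28, 2005 + 5 days = June 2, 2005.
Tolling adds 10 days: June 2, 2005 + 10 days = June 12, 2005.
Tolling adds 12 days: June 12, 2005 + 12 days = June 24, 2005.
From May 28, 2005 through May 31, 2005 inclusive is 4 days; tolling adds 4 days: June 24, 2005 + 4 days = June 28, 2005.
June 28, 2005 is a Tuesday and not a day the employer's offices are closed, so no extension applies.

June 28, 2005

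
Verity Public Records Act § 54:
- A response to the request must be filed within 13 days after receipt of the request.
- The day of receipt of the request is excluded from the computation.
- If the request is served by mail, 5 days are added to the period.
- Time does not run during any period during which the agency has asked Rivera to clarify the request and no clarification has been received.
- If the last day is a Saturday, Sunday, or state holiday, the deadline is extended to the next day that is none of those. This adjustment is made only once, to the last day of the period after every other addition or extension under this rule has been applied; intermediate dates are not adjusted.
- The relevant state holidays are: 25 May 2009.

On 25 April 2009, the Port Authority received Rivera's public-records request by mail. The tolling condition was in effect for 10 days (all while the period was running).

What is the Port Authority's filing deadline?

13 days after 25 April 2009 is May 8, 2009.
Service was by mail, adding 5 days: May 8, 2009 + 5 days = May 13, 2009.
Tolling adds 10 days: May 13, 2009 + 10 days = May 23, 2009.
May 23, 2009 is Saturday; May 24, 2009 is Sunday; May 25, 2009 is a listed holiday. The next qualifying day is May 26, 2009.

May 26, 2009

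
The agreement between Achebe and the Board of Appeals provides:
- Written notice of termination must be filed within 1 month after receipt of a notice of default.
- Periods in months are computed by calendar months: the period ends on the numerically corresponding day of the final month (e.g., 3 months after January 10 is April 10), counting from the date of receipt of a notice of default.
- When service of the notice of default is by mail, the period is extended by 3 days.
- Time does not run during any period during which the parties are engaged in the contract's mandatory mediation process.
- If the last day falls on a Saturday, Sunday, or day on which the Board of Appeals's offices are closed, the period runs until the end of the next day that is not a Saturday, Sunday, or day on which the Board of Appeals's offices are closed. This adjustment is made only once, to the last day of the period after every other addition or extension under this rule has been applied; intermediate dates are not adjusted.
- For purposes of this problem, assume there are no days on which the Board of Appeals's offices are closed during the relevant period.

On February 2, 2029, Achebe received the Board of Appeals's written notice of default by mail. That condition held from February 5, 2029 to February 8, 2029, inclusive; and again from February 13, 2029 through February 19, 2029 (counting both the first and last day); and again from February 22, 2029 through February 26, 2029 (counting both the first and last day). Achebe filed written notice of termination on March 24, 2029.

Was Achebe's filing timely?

No

1 month after February 2, 2029 is March 2, 2029.
Service was by mail, adding 3 days: March 2, 2029 + 3 days = March 5, 2029.
From February 5, 2029 through February 8, 2029 inclusive is 4 days; tolling adds 4 days: March 5, 2029 + 4 days = March 9, 2029.
From February 13, 2029 through February 19, 2029 inclusive is 7 days; tolling adds 7 days: March 9, 2029 + 7 days = March 16, 2029.
From February 22, 2029 through February 26, 2029 inclusive is 5 days; tolling adds 5 days: March 16, 2029 + 5 days = March 21, 2029.
March 21, 2029 is a Wednesday and not a day on which the Board of Appeals's offices are closed, so no extension applies.
The deadline is March 21, 2029; the filing on March 24, 2029 is after that date.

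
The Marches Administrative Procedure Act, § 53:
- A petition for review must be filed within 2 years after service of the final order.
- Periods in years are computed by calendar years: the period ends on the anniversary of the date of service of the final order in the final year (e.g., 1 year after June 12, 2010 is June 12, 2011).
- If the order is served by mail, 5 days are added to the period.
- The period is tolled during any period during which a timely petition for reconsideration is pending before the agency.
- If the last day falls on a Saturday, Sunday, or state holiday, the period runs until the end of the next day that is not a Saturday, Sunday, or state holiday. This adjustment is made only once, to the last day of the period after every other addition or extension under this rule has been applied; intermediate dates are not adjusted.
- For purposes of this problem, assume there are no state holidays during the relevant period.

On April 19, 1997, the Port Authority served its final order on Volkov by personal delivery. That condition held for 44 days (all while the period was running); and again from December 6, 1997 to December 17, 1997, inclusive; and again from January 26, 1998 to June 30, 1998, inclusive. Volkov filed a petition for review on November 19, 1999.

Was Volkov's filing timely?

2 years after April 19, 1997 is April 19, 1999.
Service was not by mail, so no mail extension applies.
Tolling adds 44 days: April 19, 1999 + 44 days = June 2, 1999.
From December 6, 1997 through December 17, 1997 inclusive is 12 days; tolling adds 12 days: June 2, 1999 + 12 days = June 14, 1999.
From January 26, 1998 through June 30, 1998 inclusive is 156 days; tolling adds 156 days: June 14, 1999 + 156 days = November 17, 1999.
November 17, 1999 is a Wednesday and not a state holiday, so no extension applies.
The deadline is November 17, 1999; the filing on November 19, 1999 is after that date.

No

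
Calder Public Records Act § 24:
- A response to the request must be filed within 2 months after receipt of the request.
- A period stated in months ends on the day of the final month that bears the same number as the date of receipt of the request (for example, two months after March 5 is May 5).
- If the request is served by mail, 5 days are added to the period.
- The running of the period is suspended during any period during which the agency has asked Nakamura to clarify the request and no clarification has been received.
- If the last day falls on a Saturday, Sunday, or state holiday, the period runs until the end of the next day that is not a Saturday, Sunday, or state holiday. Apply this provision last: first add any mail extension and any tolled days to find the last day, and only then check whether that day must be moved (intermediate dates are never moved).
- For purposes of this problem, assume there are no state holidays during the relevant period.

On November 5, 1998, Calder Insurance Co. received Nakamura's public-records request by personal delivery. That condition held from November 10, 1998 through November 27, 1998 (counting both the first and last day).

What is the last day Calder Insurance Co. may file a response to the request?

2 months after November 5, 1998 is January 5, 1999.
Service was not by mail, so no mail extension applies.
From November 10, 1998 through November 27, 1998 inclusive is 18 days; tolling adds 18 days: January 5, 1999 + 18 days = January 23, 1999.
January 23, 1999 is Saturday; January 24, 1999 is Sunday. The next qualifying day is January 25, 1999.

January 25, 1999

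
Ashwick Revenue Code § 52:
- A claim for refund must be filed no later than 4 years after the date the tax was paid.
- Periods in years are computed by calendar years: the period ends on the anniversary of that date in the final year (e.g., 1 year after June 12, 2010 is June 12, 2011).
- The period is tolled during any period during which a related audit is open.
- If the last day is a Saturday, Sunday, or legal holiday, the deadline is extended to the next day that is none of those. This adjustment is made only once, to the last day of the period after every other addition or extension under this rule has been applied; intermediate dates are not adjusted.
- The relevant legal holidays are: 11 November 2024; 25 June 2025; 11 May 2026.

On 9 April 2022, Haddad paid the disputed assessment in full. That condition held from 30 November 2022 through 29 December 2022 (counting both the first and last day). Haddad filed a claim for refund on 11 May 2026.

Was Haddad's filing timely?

Yes

4 years after 9 April 2022 is April 9, 2026.
From November 30, 2022 through December 29, 2022 inclusive is 30 days; tolling adds 30 days: April 9, 2026 + 30 days = May 9, 2026.
May 9, 2026 is Saturday; May 10, 2026 is Sunday; May 11, 2026 is a listed holiday. The next qualifying day is May 12, 2026.
The deadline is May 12, 2026; the filing on May 11, 2026 is on or before that date.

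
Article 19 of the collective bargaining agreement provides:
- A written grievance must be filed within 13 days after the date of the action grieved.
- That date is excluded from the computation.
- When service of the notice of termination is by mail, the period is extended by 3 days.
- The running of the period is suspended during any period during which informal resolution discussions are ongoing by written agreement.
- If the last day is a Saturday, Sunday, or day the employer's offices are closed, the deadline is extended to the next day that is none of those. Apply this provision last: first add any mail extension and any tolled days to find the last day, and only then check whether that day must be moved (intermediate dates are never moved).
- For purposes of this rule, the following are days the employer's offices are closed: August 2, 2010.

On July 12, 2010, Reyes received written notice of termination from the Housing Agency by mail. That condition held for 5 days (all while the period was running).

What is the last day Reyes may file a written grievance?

August 3, 2010

13 days after July 12, 2010 is July 25, 2010.
Service was by mail, adding 3 days: July 25, 2010 + 3 days = July 28, 2010.
Tolling adds 5 days: July 28, 2010 + 5 days = August 2, 2010.
August 2, 2010 is a listed holiday. The next qualifying day is August 3, 2010.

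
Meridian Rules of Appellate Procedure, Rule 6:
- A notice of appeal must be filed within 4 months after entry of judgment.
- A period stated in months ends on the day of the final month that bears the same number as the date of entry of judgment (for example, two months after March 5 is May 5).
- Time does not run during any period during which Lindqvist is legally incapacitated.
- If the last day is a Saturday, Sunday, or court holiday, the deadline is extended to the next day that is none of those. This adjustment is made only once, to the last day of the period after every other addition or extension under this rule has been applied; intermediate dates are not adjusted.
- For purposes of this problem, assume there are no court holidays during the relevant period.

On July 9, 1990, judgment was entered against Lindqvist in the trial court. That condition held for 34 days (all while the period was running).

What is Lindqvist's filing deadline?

December 13, 1990

4 months after July 9, 1990 is November 9, 1990.
Tolling adds 34 days: November 9, 1990 + 34 days = December 13, 1990.
December 13, 1990 is a Thursday and not a court holiday, so no extension applies.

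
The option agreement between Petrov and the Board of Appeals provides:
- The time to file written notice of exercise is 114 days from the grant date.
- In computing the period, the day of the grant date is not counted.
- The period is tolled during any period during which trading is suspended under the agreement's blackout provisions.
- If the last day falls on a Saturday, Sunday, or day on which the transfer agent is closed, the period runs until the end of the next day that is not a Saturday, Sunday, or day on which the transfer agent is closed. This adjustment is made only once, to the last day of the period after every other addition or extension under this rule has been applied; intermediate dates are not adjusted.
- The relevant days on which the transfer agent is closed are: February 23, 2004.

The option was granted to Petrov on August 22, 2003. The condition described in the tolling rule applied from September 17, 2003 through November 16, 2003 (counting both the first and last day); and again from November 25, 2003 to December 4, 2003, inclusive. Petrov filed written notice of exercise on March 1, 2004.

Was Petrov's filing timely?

114 days after August 22, 2003 is December 14, 2003.
From September 17, 2003 through November 16, 2003 inclusive is 61 days; tolling adds 61 days: December 14, 2003 + 61 days = February 13, 2004.
From November 25, 2003 through December 4, 2003 inclusive is 10 days; tolling adds 10 days: February 13, 2004 + 10 days = February 23, 2004.
February 23, 2004 is a listed holiday. The next qualifying day is February 24, 2004.
The deadline is February 24, 2004; the filing on March 1, 2004 is after that date.

No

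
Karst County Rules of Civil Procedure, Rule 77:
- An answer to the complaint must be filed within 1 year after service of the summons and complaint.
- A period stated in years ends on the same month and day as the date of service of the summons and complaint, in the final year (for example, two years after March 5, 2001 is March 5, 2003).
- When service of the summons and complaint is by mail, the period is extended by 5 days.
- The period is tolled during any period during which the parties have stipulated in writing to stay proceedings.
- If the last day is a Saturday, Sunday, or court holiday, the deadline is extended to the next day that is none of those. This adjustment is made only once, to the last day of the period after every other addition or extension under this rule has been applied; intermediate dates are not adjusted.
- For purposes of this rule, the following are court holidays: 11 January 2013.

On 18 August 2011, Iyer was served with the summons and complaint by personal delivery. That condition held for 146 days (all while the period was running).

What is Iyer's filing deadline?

January 14, 2013

1 year after 18 August 2011 is August 18, 2012.
Service was not by mail, so no mail extension applies.
Tolling adds 146 days: August 18, 2012 + 146 days = January 11, 2013.
January 11, 2013 is a listed holiday; January 12, 2013 is Saturday; January 13, 2013 is Sunday. The next qualifying day is January 14, 2013.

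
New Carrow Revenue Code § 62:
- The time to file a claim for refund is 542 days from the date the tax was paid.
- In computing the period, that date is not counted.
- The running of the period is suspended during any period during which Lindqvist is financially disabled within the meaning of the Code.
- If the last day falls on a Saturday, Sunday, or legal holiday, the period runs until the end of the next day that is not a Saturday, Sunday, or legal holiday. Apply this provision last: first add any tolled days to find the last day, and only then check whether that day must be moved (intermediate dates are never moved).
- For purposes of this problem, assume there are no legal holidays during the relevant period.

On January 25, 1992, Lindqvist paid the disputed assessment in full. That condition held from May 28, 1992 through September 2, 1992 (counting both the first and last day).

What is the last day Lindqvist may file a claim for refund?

October 26, 1993

542 days after January 25, 1992 is July 20, 1993.
From May 28, 1992 through September 2, 1992 inclusive is 98 days; tolling adds 98 days: July 20, 1993 + 98 days = October 26, 1993.
October 26, 1993 is a Tuesday and not a legal holiday, so no extension applies.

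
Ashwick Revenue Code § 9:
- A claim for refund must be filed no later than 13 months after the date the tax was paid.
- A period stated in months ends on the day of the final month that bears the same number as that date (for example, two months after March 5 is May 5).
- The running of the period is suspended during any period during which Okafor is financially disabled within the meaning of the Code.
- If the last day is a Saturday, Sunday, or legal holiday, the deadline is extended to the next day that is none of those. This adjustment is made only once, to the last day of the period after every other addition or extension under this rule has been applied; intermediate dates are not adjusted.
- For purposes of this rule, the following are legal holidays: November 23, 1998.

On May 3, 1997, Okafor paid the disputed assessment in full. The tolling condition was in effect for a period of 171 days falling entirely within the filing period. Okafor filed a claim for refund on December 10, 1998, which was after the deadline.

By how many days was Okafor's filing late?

13 months after May 3, 1997 is June 3, 1998.
Tolling adds 171 days: June 3, 1998 + 171 days = November 21, 1998.
November 21, 1998 is Saturday; November 22, 1998 is Sunday; November 23, 1998 is a listed holiday. The next qualifying day is November 24, 1998.
The deadline is November 24, 1998; from November 24, 1998 to December 10, 1998 is 16 days.

16 days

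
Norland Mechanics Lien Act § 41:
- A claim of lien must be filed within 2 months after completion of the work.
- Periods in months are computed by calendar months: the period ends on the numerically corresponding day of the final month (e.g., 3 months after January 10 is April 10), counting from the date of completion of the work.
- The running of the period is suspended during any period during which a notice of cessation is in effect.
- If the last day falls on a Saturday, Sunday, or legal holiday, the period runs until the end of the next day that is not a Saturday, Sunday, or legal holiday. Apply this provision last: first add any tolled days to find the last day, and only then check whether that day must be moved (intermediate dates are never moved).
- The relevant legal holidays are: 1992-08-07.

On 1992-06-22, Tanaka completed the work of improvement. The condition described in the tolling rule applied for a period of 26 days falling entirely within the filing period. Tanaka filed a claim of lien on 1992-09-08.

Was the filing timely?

Yes

2 months after 1992-06-22 is August 22, 1992.
Tolling adds 26 days: August 22, 1992 + 26 days = September 17, 1992.
September 17, 1992 is a Thursday and not a legal holiday, so no extension applies.
The deadline is September 17, 1992; the filing on September 8, 1992 is on or before that date.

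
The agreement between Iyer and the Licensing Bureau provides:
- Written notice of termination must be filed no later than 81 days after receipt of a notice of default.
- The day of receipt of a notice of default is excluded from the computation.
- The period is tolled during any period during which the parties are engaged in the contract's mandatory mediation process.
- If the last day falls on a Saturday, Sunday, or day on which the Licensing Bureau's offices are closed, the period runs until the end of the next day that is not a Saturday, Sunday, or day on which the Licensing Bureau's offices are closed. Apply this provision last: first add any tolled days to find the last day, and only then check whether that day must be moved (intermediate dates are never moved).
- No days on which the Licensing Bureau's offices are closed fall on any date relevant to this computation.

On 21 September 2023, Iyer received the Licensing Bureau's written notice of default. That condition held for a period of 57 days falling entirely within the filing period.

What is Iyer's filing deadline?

February 6, 2024

81 days after 21 September 2023 is December 11, 2023.
Tolling adds 57 days: December 11, 2023 + 57 days = February 6, 2024.
February 6, 2024 is a Tuesday and not a day on which the Licensing Bureau's offices are closed, so no extension applies.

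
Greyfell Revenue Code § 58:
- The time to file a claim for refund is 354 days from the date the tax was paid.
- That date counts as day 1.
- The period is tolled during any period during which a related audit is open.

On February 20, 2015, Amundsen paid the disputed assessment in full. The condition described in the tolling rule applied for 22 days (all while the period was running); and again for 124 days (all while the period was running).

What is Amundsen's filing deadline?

July 3, 2016

Counting February 20, 2015 as day 1, day 354 is February 8, 2016.
Tolling adds 22 days: February 8, 2016 + 22 days = March 1, 2016.
Tolling adds 124 days: March 1, 2016 + 124 days = July 3, 2016.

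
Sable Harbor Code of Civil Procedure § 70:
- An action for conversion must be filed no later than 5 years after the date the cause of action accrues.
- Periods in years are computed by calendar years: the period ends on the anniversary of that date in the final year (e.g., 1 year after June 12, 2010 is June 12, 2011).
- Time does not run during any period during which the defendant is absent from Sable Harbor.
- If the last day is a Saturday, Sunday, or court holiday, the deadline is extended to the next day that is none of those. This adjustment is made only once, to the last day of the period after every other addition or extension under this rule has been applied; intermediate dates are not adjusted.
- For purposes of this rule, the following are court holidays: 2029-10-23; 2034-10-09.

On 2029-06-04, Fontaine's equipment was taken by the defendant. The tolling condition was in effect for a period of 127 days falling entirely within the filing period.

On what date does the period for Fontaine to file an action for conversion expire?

5 years after 2029-06-04 is June 4, 2034.
Tolling adds 127 days: June 4, 2034 + 127 days = October 9, 2034.
October 9, 2034 is a listed holiday. The next qualifying day is October 10, 2034.

October 10, 2034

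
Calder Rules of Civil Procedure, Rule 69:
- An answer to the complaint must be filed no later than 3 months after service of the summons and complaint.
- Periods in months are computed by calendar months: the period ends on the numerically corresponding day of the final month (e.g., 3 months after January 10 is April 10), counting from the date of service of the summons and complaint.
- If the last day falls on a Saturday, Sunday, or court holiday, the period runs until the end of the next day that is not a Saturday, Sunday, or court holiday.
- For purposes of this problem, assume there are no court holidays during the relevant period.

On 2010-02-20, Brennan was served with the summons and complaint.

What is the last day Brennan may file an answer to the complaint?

May 20, 2010

3 months after 2010-02-20 is May 20, 2010.
May 20, 2010 is a Thursday and not a court holiday, so no extension applies.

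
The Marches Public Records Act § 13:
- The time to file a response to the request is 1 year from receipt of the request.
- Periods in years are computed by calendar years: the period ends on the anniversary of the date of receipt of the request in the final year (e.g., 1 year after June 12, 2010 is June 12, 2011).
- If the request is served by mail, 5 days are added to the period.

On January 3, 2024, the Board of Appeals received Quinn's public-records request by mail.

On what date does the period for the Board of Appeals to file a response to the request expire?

January 8, 2025

1 year after January 3, 2024 is January 3, 2025.
Service was by mail, adding 5 days: January 3, 2025 + 5 days = January 8, 2025.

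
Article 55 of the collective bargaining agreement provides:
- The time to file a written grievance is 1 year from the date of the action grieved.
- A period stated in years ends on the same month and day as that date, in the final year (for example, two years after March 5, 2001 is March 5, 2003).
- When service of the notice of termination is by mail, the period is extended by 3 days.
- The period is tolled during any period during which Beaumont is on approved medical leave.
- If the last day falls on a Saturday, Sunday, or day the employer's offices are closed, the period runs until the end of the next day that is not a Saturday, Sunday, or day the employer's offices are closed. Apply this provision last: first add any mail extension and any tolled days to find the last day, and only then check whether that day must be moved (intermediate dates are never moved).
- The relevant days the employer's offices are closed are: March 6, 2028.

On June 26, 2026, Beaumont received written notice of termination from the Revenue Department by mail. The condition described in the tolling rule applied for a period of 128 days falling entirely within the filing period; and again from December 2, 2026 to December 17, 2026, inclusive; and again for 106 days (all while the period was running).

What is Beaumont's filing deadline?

March 7, 2028

1 year after June 26, 2026 is June 26, 2027.
Service was by mail, adding 3 days: June 26, 2027 + 3 days = June 29, 2027.
Tolling adds 128 days: June 29, 2027 + 128 days = November 4, 2027.
From December 2, 2026 through December 17, 2026 inclusive is 16 days; tolling adds 16 days: November 4, 2027 + 16 days = November 20, 2027.
Tolling adds 106 days: November 20, 2027 + 106 days = March 5, 2028.
March 5, 2028 is Sunday; March 6, 2028 is a listed holiday. The next qualifying day is March 7, 2028.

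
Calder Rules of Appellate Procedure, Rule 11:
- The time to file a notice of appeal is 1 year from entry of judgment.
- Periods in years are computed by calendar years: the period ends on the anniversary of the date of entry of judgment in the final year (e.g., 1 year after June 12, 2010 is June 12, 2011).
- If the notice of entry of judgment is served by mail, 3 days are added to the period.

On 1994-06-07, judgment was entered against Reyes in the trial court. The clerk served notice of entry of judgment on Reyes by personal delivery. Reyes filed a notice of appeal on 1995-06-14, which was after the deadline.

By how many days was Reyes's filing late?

7 days

1 year after 1994-06-07 is June 7, 1995.
Service was not by mail, so no mail extension applies.
The deadline is June 7, 1995; from June 7, 1995 to June 14, 1995 is 7 days.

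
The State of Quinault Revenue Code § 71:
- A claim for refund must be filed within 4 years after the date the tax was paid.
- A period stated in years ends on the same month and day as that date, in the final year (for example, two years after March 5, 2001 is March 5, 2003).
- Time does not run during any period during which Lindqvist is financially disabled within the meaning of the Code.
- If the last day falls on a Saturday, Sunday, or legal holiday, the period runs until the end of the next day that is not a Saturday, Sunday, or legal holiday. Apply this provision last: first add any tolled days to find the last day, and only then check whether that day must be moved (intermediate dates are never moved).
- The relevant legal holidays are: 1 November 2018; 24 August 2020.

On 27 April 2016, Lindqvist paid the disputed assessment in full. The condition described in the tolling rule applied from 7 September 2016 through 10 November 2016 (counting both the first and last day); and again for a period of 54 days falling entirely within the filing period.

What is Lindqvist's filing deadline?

4 years after 27 April 2016 is April 27, 2020.
From September 7, 2016 through November 10, 2016 inclusive is 65 days; tolling adds 65 days: April 27, 2020 + 65 days = July 1, 2020.
Tolling adds 54 days: July 1, 2020 + 54 days = August 24, 2020.
August 24, 2020 is a listed holiday. The next qualifying day is August 25, 2020.

August 25, 2020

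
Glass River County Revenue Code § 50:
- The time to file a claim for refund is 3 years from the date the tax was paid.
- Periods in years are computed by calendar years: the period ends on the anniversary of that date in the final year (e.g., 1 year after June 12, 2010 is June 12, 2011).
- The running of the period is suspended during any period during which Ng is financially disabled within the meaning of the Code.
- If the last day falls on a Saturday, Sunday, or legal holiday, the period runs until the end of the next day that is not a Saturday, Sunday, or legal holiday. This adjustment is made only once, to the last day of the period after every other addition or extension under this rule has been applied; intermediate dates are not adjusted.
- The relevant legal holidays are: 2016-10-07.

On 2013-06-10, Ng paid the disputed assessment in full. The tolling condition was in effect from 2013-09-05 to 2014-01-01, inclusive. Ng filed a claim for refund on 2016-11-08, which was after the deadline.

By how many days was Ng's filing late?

3 years after 2013-06-10 is June 10, 2016.
From September 5, 2013 through January 1, 2014 inclusive is 119 days; tolling adds 119 days: June 10, 2016 + 119 days = October 7, 2016.
October 7, 2016 is a listed holiday; October 8, 2016 is Saturday; October 9, 2016 is Sunday. The next qualifying day is October 10, 2016.
The deadline is October 10, 2016; from October 10, 2016 to November 8, 2016 is 29 days.

29 days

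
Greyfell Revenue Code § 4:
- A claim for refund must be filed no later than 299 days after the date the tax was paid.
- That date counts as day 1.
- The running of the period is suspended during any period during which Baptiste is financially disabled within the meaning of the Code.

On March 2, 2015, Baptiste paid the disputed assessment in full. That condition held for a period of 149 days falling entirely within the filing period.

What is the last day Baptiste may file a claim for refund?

Counting March 2, 2015 as day 1, day 299 is December 25, 2015.
Tolling adds 149 days: December 25, 2015 + 149 days = May 22, 2016.

May 22, 2016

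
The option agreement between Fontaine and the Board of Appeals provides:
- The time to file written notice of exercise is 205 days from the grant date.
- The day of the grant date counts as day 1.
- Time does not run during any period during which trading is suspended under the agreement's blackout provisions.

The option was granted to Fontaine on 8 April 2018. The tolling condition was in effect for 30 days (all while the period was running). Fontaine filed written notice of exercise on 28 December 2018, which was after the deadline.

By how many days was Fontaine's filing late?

Counting 8 April 2018 as day 1, day 205 is October 29, 2018.
Tolling adds 30 days: October 29, 2018 + 30 days = November 28, 2018.
The deadline is November 28, 2018; from November 28, 2018 to December 28, 2018 is 30 days.

30 days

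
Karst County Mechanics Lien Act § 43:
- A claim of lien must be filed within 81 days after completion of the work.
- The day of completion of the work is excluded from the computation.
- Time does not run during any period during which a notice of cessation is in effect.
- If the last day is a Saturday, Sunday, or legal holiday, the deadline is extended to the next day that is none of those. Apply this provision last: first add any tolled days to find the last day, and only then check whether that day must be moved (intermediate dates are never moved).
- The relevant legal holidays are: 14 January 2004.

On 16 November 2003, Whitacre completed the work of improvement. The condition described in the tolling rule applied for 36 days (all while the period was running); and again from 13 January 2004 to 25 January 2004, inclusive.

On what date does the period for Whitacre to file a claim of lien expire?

March 25, 2004

81 days after 16 November 2003 is February 5, 2004.
Tolling adds 36 days: February 5, 2004 + 36 days = March 12, 2004.
From January 13, 2004 through January 25, 2004 inclusive is 13 days; tolling adds 13 days: March 12, 2004 + 13 days = March 25, 2004.
March 25, 2004 is a Thursday and not a legal holiday, so no extension applies.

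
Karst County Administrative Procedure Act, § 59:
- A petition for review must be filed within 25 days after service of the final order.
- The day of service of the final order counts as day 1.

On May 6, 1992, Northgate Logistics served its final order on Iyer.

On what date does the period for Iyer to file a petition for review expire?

May 30, 1992

Counting May 6, 1992 as day 1, day 25 is May 30, 1992.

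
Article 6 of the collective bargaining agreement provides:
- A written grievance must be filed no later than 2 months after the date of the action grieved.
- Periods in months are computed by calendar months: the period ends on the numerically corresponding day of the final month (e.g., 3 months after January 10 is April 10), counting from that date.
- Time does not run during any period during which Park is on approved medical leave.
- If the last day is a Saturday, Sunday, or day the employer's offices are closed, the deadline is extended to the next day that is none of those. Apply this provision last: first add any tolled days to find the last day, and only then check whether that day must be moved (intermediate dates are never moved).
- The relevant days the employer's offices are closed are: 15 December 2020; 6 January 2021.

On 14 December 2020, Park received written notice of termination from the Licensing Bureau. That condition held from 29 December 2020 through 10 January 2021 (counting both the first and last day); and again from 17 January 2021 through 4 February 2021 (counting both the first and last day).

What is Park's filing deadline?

2 months after 14 December 2020 is February 14, 2021.
From December 29, 2020 through January 10, 2021 inclusive is 13 days; tolling adds 13 days: February 14, 2021 + 13 days = February 27, 2021.
From January 17, 2021 through February 4, 2021 inclusive is 19 days; tolling adds 19 days: February 27, 2021 + 19 days = March 18, 2021.
March 18, 2021 is a Thursday and not a day the employer's offices are closed, so no extension applies.

March 18, 2021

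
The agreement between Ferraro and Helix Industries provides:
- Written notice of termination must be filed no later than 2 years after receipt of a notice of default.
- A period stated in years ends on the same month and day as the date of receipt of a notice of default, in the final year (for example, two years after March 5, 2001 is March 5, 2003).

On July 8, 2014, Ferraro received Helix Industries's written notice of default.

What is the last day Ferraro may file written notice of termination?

2 years after July 8, 2014 is July 8, 2016.

July 8, 2016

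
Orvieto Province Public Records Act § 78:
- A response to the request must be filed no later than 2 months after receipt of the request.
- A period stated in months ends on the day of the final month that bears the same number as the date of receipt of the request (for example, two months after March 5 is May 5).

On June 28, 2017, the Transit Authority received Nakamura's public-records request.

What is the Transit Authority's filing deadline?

August 28, 2017

2 months after June 28, 2017 is August 28, 2017.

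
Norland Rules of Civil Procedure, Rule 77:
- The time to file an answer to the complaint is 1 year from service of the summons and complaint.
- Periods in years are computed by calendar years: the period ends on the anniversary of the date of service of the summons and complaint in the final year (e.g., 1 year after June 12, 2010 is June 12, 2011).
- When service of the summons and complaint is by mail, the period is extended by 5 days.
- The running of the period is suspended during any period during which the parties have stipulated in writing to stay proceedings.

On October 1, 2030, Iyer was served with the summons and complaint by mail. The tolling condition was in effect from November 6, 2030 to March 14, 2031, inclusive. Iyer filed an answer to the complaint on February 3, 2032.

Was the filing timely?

Yes

1 year after October 1, 2030 is October 1, 2031.
Service was by mail, adding 5 days: October 1, 2031 + 5 days = October 6, 2031.
From November 6, 2030 through March 14, 2031 inclusive is 129 days; tolling adds 129 days: October 6, 2031 + 129 days = February 12, 2032.
The deadline is February 12, 2032; the filing on February 3, 2032 is on or before that date.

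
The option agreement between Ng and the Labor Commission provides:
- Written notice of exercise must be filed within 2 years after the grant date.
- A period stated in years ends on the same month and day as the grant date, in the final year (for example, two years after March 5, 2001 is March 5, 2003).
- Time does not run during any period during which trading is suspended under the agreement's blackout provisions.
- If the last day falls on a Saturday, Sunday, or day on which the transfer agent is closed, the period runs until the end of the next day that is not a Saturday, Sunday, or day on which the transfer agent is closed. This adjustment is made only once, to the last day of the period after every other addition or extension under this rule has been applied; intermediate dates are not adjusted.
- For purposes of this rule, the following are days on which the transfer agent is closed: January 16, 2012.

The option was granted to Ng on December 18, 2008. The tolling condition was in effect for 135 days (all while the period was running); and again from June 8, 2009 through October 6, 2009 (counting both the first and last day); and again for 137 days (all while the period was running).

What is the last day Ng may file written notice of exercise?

January 17, 2012

2 years after December 18, 2008 is December 18, 2010.
Tolling adds 135 days: December 18, 2010 + 135 days = May 2, 2011.
From June 8, 2009 through October 6, 2009 inclusive is 121 days; tolling adds 121 days: May 2, 2011 + 121 days = August 31, 2011.
Tolling adds 137 days: August 31, 2011 + 137 days = January 15, 2012.
January 15, 2012 is Sunday; January 16, 2012 is a listed holiday. The next qualifying day is January 17, 2012.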